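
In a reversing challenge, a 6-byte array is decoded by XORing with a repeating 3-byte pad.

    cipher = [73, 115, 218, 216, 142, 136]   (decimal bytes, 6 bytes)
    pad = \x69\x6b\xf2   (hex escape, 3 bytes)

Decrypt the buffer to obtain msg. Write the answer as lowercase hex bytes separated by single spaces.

20 18 28 b1 e5 7a

The 3-byte key repeats, so the effective keystream is 69 6b f2 69 6b f2.
byte 0: 49 xor 69 = 20
byte 1: 73 xor 6b = 18
byte 2: da xor f2 = 28
byte 3: d8 xor 69 = b1
byte 4: 8e xor 6b = e5
byte 5: 88 xor f2 = 7a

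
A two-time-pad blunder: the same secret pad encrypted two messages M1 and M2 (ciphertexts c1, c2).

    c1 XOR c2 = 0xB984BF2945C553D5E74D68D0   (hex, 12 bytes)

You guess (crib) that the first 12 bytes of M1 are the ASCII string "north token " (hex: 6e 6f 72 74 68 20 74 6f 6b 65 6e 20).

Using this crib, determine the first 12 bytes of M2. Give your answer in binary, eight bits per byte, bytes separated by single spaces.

Since c1 ⊕ c2 = M1 ⊕ M2, XORing with the guessed M1 bytes yields the corresponding M2 bytes: M2 = (c1 ⊕ c2) ⊕ M1.
b9 XOR 6e = d7
84 XOR 6f = eb
bf XOR 72 = cd
29 XOR 74 = 5d
45 XOR 68 = 2d
c5 XOR 20 = e5
53 XOR 74 = 27
d5 XOR 6f = ba
e7 XOR 6b = 8c
4d XOR 65 = 28
68 XOR 6e = 06
d0 XOR 20 = f0

11010111 11101011 11001101 01011101 00101101 11100101 00100111 10111010 10001100 00101000 00000110 11110000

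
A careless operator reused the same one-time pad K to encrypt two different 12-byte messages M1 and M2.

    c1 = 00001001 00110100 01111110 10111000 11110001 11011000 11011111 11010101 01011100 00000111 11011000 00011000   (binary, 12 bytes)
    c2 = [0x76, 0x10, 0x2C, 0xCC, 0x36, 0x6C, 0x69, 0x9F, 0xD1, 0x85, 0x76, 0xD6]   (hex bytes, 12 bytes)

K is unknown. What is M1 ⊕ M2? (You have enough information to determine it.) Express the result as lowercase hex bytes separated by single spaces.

c1 ⊕ c2 = (M1 ⊕ K) ⊕ (M2 ⊕ K) = M1 ⊕ M2 — the shared key cancels under XOR.
byte 0:   9 XOR 118 = 127
byte 1:  52 XOR  16 =  36
byte 2: 126 XOR  44 =  82
byte 3: 184 XOR 204 = 116
byte 4: 241 XOR  54 = 199
byte 5: 216 XOR 108 = 180
byte 6: 223 XOR 105 = 182
byte 7: 213 XOR 159 =  74
byte 8:  92 XOR 209 = 141
byte 9:   7 XOR 133 = 130
byte 10: 216 XOR 118 = 174
byte 11:  24 XOR 214 = 206

7f 24 52 74 c7 b4 b6 4a 8d 82 ae ce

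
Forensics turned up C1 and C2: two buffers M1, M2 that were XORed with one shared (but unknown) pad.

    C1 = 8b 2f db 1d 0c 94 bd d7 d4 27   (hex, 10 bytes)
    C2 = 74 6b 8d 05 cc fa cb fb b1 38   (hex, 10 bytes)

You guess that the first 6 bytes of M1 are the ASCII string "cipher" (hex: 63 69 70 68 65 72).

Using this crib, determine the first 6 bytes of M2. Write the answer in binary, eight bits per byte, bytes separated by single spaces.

First, C1 ⊕ C2 = (M1 ⊕ K) ⊕ (M2 ⊕ K) = M1 ⊕ M2, so the key drops out. Then M2 = (M1 ⊕ M2) ⊕ M1 over the first 6 bytes.
byte 0: (8b ^ 74) ^ 63 = ff ^ 63 = 9c
byte 1: (2f ^ 6b) ^ 69 = 44 ^ 69 = 2d
byte 2: (db ^ 8d) ^ 70 = 56 ^ 70 = 26
byte 3: (1d ^ 05) ^ 68 = 18 ^ 68 = 70
byte 4: (0c ^ cc) ^ 65 = c0 ^ 65 = a5
byte 5: (94 ^ fa) ^ 72 = 6e ^ 72 = 1c

10011100 00101101 00100110 01110000 10100101 00011100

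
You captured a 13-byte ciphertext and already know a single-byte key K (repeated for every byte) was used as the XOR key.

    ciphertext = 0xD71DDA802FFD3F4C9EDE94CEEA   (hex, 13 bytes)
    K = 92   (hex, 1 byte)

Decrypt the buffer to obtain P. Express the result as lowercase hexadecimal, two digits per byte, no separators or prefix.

458f4812bd6fadde0c4c065c78

The 1-byte key repeats, so the effective keystream is 92 92 92 92 92 92 92 92 92 92 92 92 92.
byte 0: 11010111 XOR 10010010 = 01000101
byte 1: 00011101 XOR 10010010 = 10001111
byte 2: 11011010 XOR 10010010 = 01001000
byte 3: 10000000 XOR 10010010 = 00010010
byte 4: 00101111 XOR 10010010 = 10111101
byte 5: 11111101 XOR 10010010 = 01101111
byte 6: 00111111 XOR 10010010 = 10101101
byte 7: 01001100 XOR 10010010 = 11011110
byte 8: 10011110 XOR 10010010 = 00001100
byte 9: 11011110 XOR 10010010 = 01001100
byte 10: 10010100 XOR 10010010 = 00000110
byte 11: 11001110 XOR 10010010 = 01011100
byte 12: 11101010 XOR 10010010 = 01111000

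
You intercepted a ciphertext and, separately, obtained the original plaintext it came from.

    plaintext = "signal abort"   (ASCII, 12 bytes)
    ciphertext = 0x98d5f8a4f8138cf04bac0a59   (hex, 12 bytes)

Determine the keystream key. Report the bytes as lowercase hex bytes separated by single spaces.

Since ciphertext = plaintext ⊕ key, XORing both sides with plaintext gives key = plaintext ⊕ ciphertext.
byte 0: 115 xor 152 = 235
byte 1: 105 xor 213 = 188
byte 2: 103 xor 248 = 159
byte 3: 110 xor 164 = 202
byte 4:  97 xor 248 = 153
byte 5: 108 xor  19 = 127
byte 6:  32 xor 140 = 172
byte 7:  97 xor 240 = 145
byte 8:  98 xor  75 =  41
byte 9: 111 xor 172 = 195
byte 10: 114 xor  10 = 120
byte 11: 116 xor  89 =  45

eb bc 9f ca 99 7f ac 91 29 c3 78 2d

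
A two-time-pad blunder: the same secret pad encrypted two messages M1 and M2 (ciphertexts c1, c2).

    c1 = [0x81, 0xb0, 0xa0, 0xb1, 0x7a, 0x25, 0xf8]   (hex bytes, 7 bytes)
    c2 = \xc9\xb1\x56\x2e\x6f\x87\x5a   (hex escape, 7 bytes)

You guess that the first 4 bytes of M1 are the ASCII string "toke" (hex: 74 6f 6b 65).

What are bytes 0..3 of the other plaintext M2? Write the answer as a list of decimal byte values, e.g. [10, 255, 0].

First, c1 ⊕ c2 = (M1 ⊕ K) ⊕ (M2 ⊕ K) = M1 ⊕ M2, so the key drops out. Then M2 = (M1 ⊕ M2) ⊕ M1 over the first 4 bytes.
byte 0: (81 ^ c9) ^ 74 = 48 ^ 74 = 3c
byte 1: (b0 ^ b1) ^ 6f = 01 ^ 6f = 6e
byte 2: (a0 ^ 56) ^ 6b = f6 ^ 6b = 9d
byte 3: (b1 ^ 2e) ^ 65 = 9f ^ 65 = fa

[60, 110, 157, 250]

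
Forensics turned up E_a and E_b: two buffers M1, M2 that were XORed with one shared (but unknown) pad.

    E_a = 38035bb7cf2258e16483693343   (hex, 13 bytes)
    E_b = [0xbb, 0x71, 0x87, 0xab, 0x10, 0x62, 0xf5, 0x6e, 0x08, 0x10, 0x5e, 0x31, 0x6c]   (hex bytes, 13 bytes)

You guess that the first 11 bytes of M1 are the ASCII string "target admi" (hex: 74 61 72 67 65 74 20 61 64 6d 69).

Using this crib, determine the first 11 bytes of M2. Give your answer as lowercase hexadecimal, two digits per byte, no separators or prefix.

First, E_a ⊕ E_b = (M1 ⊕ K) ⊕ (M2 ⊕ K) = M1 ⊕ M2, so the key drops out. Then M2 = (M1 ⊕ M2) ⊕ M1 over the first 11 bytes.
byte 0: (38 ^ bb) ^ 74 = 83 ^ 74 = f7
byte 1: (03 ^ 71) ^ 61 = 72 ^ 61 = 13
byte 2: (5b ^ 87) ^ 72 = dc ^ 72 = ae
byte 3: (b7 ^ ab) ^ 67 = 1c ^ 67 = 7b
byte 4: (cf ^ 10) ^ 65 = df ^ 65 = ba
byte 5: (22 ^ 62) ^ 74 = 40 ^ 74 = 34
byte 6: (58 ^ f5) ^ 20 = ad ^ 20 = 8d
byte 7: (e1 ^ 6e) ^ 61 = 8f ^ 61 = ee
byte 8: (64 ^ 08) ^ 64 = 6c ^ 64 = 08
byte 9: (83 ^ 10) ^ 6d = 93 ^ 6d = fe
byte 10: (69 ^ 5e) ^ 69 = 37 ^ 69 = 5e

f713ae7bba348dee08fe5e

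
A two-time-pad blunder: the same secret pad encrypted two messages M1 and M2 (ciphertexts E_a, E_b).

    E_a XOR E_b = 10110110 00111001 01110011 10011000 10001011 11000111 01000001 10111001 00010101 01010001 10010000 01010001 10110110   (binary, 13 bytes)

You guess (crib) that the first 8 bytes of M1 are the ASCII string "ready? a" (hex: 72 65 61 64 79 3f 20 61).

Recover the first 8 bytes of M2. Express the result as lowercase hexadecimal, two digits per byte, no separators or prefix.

c45c12fcf2f861d8

Since E_a ⊕ E_b = M1 ⊕ M2, XORing with the guessed M1 bytes yields the corresponding M2 bytes: M2 = (E_a ⊕ E_b) ⊕ M1.
byte 0: 10110110 ^ 01110010 = 11000100
byte 1: 00111001 ^ 01100101 = 01011100
byte 2: 01110011 ^ 01100001 = 00010010
byte 3: 10011000 ^ 01100100 = 11111100
byte 4: 10001011 ^ 01111001 = 11110010
byte 5: 11000111 ^ 00111111 = 11111000
byte 6: 01000001 ^ 00100000 = 01100001
byte 7: 10111001 ^ 01100001 = 11011000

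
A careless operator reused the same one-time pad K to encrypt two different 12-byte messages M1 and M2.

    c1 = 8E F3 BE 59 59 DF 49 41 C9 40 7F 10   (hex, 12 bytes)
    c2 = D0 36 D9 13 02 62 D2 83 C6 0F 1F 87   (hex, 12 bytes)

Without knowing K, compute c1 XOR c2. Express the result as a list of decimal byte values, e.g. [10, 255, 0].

c1 ⊕ c2 = (M1 ⊕ K) ⊕ (M2 ⊕ K) = M1 ⊕ M2 — the shared key cancels under XOR.
byte 0: 142 ⊕ 208 =  94
byte 1: 243 ⊕  54 = 197
byte 2: 190 ⊕ 217 = 103
byte 3:  89 ⊕  19 =  74
byte 4:  89 ⊕   2 =  91
byte 5: 223 ⊕  98 = 189
byte 6:  73 ⊕ 210 = 155
byte 7:  65 ⊕ 131 = 194
byte 8: 201 ⊕ 198 =  15
byte 9:  64 ⊕  15 =  79
byte 10: 127 ⊕  31 =  96
byte 11:  16 ⊕ 135 = 151

[94, 197, 103, 74, 91, 189, 155, 194, 15, 79, 96, 151]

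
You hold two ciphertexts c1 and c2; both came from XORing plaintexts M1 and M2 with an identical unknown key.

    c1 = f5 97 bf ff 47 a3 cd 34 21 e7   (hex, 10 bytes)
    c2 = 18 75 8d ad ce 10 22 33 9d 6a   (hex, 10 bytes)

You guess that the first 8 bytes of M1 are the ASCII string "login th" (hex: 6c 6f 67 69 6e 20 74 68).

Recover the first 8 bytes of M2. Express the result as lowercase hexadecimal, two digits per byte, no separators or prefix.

First, c1 ⊕ c2 = (M1 ⊕ K) ⊕ (M2 ⊕ K) = M1 ⊕ M2, so the key drops out. Then M2 = (M1 ⊕ M2) ⊕ M1 over the first 8 bytes.
byte 0: (f5 ^ 18) ^ 6c = ed ^ 6c = 81
byte 1: (97 ^ 75) ^ 6f = e2 ^ 6f = 8d
byte 2: (bf ^ 8d) ^ 67 = 32 ^ 67 = 55
byte 3: (ff ^ ad) ^ 69 = 52 ^ 69 = 3b
byte 4: (47 ^ ce) ^ 6e = 89 ^ 6e = e7
byte 5: (a3 ^ 10) ^ 20 = b3 ^ 20 = 93
byte 6: (cd ^ 22) ^ 74 = ef ^ 74 = 9b
byte 7: (34 ^ 33) ^ 68 = 07 ^ 68 = 6f

818d553be7939b6f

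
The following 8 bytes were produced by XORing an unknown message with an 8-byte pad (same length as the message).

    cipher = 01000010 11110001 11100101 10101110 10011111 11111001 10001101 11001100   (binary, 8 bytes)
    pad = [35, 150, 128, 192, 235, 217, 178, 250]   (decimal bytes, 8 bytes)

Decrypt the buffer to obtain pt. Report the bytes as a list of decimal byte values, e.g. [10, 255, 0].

XOR is its own inverse, so applying the key byte-wise gives the result directly.
byte 0: 42 ^ 23 = 61
byte 1: f1 ^ 96 = 67
byte 2: e5 ^ 80 = 65
byte 3: ae ^ c0 = 6e
byte 4: 9f ^ eb = 74
byte 5: f9 ^ d9 = 20
byte 6: 8d ^ b2 = 3f
byte 7: cc ^ fa = 36

[97, 103, 101, 110, 116, 32, 63, 54]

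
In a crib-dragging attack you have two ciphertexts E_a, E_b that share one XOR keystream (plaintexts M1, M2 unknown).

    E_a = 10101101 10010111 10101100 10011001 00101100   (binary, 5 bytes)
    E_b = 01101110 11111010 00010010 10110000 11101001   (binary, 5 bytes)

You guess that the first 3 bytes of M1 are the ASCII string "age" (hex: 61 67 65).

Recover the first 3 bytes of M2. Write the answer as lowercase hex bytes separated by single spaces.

a2 0a db

First, E_a ⊕ E_b = (M1 ⊕ K) ⊕ (M2 ⊕ K) = M1 ⊕ M2, so the key drops out. Then M2 = (M1 ⊕ M2) ⊕ M1 over the first 3 bytes.
byte 0: (ad ⊕ 6e) ⊕ 61 = c3 ⊕ 61 = a2
byte 1: (97 ⊕ fa) ⊕ 67 = 6d ⊕ 67 = 0a
byte 2: (ac ⊕ 12) ⊕ 65 = be ⊕ 65 = db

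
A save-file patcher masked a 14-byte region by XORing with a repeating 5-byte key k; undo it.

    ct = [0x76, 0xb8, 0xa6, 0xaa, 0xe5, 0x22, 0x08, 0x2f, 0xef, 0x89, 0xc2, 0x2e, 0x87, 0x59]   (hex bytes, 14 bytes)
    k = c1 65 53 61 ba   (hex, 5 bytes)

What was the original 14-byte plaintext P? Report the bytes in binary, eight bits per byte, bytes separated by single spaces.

10110111 11011101 11110101 11001011 01011111 11100011 01101101 01111100 10001110 00110011 00000011 01001011 11010100 00111000

The 5-byte key repeats, so the effective keystream is c1 65 53 61 ba c1 65 53 61 ba c1 65 53 61.
byte 0: 76 ⊕ c1 = b7
byte 1: b8 ⊕ 65 = dd
byte 2: a6 ⊕ 53 = f5
byte 3: aa ⊕ 61 = cb
byte 4: e5 ⊕ ba = 5f
byte 5: 22 ⊕ c1 = e3
byte 6: 08 ⊕ 65 = 6d
byte 7: 2f ⊕ 53 = 7c
byte 8: ef ⊕ 61 = 8e
byte 9: 89 ⊕ ba = 33
byte 10: c2 ⊕ c1 = 03
byte 11: 2e ⊕ 65 = 4b
byte 12: 87 ⊕ 53 = d4
byte 13: 59 ⊕ 61 = 38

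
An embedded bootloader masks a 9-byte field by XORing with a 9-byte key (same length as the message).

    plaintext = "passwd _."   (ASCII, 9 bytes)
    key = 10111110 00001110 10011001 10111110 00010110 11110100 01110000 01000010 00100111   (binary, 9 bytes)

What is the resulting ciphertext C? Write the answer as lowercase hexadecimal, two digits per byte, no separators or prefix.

XOR is its own inverse, so applying the key byte-wise gives the result directly.
112 xor 190 = 206
 97 xor  14 = 111
115 xor 153 = 234
115 xor 190 = 205
119 xor  22 =  97
100 xor 244 = 144
 32 xor 112 =  80
 95 xor  66 =  29
 46 xor  39 =   9

ce6feacd6190501d09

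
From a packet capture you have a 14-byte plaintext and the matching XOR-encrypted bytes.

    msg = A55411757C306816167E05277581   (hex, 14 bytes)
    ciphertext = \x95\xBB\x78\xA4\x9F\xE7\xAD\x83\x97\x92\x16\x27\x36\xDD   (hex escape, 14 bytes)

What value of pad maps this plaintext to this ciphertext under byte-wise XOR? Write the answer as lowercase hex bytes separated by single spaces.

Since ciphertext = msg ⊕ pad, XORing both sides with msg gives pad = msg ⊕ ciphertext.
a5 ⊕ 95 = 30
54 ⊕ bb = ef
11 ⊕ 78 = 69
75 ⊕ a4 = d1
7c ⊕ 9f = e3
30 ⊕ e7 = d7
68 ⊕ ad = c5
16 ⊕ 83 = 95
16 ⊕ 97 = 81
7e ⊕ 92 = ec
05 ⊕ 16 = 13
27 ⊕ 27 = 00
75 ⊕ 36 = 43
81 ⊕ dd = 5c

30 ef 69 d1 e3 d7 c5 95 81 ec 13 00 43 5c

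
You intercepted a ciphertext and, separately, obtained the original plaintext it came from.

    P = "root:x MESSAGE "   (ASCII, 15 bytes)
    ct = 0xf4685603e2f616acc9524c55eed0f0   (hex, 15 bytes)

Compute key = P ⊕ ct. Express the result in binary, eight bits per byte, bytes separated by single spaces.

10000110 00000111 00111001 01110111 11011000 10001110 00110110 11100001 10001100 00000001 00011111 00010100 10101001 10010101 11010000

Since ct = P ⊕ key, XORing both sides with P gives key = P ⊕ ct.
72 XOR f4 = 86
6f XOR 68 = 07
6f XOR 56 = 39
74 XOR 03 = 77
3a XOR e2 = d8
78 XOR f6 = 8e
20 XOR 16 = 36
4d XOR ac = e1
45 XOR c9 = 8c
53 XOR 52 = 01
53 XOR 4c = 1f
41 XOR 55 = 14
47 XOR ee = a9
45 XOR d0 = 95
20 XOR f0 = d0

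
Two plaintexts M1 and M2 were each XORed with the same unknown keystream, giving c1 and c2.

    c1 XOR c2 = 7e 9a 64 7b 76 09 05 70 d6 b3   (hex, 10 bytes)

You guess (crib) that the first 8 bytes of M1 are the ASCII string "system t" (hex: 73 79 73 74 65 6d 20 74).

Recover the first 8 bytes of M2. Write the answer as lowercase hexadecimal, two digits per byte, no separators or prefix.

0de3170f13642504

Since c1 ⊕ c2 = M1 ⊕ M2, XORing with the guessed M1 bytes yields the corresponding M2 bytes: M2 = (c1 ⊕ c2) ⊕ M1.
126 xor 115 =  13
154 xor 121 = 227
100 xor 115 =  23
123 xor 116 =  15
118 xor 101 =  19
  9 xor 109 = 100
  5 xor  32 =  37
112 xor 116 =   4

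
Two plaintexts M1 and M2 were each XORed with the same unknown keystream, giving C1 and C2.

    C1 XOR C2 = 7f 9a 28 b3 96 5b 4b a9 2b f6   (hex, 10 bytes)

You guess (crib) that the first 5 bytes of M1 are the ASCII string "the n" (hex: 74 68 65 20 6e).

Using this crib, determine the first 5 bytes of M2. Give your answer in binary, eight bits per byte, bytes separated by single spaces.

Since C1 ⊕ C2 = M1 ⊕ M2, XORing with the guessed M1 bytes yields the corresponding M2 bytes: M2 = (C1 ⊕ C2) ⊕ M1.
01111111 ^ 01110100 = 00001011
10011010 ^ 01101000 = 11110010
00101000 ^ 01100101 = 01001101
10110011 ^ 00100000 = 10010011
10010110 ^ 01101110 = 11111000

00001011 11110010 01001101 10010011 11111000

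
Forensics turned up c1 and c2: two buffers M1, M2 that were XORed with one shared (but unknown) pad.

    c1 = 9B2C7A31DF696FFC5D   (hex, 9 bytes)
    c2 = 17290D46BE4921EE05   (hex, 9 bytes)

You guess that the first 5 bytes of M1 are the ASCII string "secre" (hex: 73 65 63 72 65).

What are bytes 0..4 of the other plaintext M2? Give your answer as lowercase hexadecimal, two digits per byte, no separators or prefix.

First, c1 ⊕ c2 = (M1 ⊕ K) ⊕ (M2 ⊕ K) = M1 ⊕ M2, so the key drops out. Then M2 = (M1 ⊕ M2) ⊕ M1 over the first 5 bytes.
byte 0: (9b XOR 17) XOR 73 = 8c XOR 73 = ff
byte 1: (2c XOR 29) XOR 65 = 05 XOR 65 = 60
byte 2: (7a XOR 0d) XOR 63 = 77 XOR 63 = 14
byte 3: (31 XOR 46) XOR 72 = 77 XOR 72 = 05
byte 4: (df XOR be) XOR 65 = 61 XOR 65 = 04

ff60140504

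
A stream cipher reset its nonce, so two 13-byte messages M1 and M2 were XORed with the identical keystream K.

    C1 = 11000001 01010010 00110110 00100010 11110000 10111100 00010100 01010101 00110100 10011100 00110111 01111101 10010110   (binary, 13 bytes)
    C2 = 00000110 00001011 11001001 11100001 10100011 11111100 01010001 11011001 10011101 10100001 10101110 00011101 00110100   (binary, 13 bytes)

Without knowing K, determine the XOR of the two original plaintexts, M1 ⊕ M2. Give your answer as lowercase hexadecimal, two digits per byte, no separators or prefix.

C1 ⊕ C2 = (M1 ⊕ K) ⊕ (M2 ⊕ K) = M1 ⊕ M2 — the shared key cancels under XOR.
11000001 ⊕ 00000110 = 11000111
01010010 ⊕ 00001011 = 01011001
00110110 ⊕ 11001001 = 11111111
00100010 ⊕ 11100001 = 11000011
11110000 ⊕ 10100011 = 01010011
10111100 ⊕ 11111100 = 01000000
00010100 ⊕ 01010001 = 01000101
01010101 ⊕ 11011001 = 10001100
00110100 ⊕ 10011101 = 10101001
10011100 ⊕ 10100001 = 00111101
00110111 ⊕ 10101110 = 10011001
01111101 ⊕ 00011101 = 01100000
10010110 ⊕ 00110100 = 10100010

c759ffc35340458ca93d9960a2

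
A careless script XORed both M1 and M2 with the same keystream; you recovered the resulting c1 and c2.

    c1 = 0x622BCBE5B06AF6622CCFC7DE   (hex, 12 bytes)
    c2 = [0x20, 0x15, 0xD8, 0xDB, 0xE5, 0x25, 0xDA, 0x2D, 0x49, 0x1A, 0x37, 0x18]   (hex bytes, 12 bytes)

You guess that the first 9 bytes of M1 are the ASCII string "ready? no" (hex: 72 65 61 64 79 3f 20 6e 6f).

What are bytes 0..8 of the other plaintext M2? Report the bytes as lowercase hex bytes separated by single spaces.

First, c1 ⊕ c2 = (M1 ⊕ K) ⊕ (M2 ⊕ K) = M1 ⊕ M2, so the key drops out. Then M2 = (M1 ⊕ M2) ⊕ M1 over the first 9 bytes.
byte 0: (62 XOR 20) XOR 72 = 42 XOR 72 = 30
byte 1: (2b XOR 15) XOR 65 = 3e XOR 65 = 5b
byte 2: (cb XOR d8) XOR 61 = 13 XOR 61 = 72
byte 3: (e5 XOR db) XOR 64 = 3e XOR 64 = 5a
byte 4: (b0 XOR e5) XOR 79 = 55 XOR 79 = 2c
byte 5: (6a XOR 25) XOR 3f = 4f XOR 3f = 70
byte 6: (f6 XOR da) XOR 20 = 2c XOR 20 = 0c
byte 7: (62 XOR 2d) XOR 6e = 4f XOR 6e = 21
byte 8: (2c XOR 49) XOR 6f = 65 XOR 6f = 0a

30 5b 72 5a 2c 70 0c 21 0a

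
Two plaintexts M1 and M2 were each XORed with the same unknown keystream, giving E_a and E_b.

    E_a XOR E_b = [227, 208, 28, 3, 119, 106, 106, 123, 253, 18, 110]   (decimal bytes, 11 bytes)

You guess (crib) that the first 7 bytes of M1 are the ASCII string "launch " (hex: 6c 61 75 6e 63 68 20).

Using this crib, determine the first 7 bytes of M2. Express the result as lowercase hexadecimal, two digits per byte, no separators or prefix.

8fb1696d14024a

Since E_a ⊕ E_b = M1 ⊕ M2, XORing with the guessed M1 bytes yields the corresponding M2 bytes: M2 = (E_a ⊕ E_b) ⊕ M1.
11100011 XOR 01101100 = 10001111
11010000 XOR 01100001 = 10110001
00011100 XOR 01110101 = 01101001
00000011 XOR 01101110 = 01101101
01110111 XOR 01100011 = 00010100
01101010 XOR 01101000 = 00000010
01101010 XOR 00100000 = 01001010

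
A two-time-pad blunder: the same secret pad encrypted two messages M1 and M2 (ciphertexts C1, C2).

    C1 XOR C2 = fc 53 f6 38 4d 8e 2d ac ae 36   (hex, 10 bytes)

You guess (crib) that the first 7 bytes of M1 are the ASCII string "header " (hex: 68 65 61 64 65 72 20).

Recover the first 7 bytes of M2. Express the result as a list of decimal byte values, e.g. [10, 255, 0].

[148, 54, 151, 92, 40, 252, 13]

Since C1 ⊕ C2 = M1 ⊕ M2, XORing with the guessed M1 bytes yields the corresponding M2 bytes: M2 = (C1 ⊕ C2) ⊕ M1.
byte 0: 252 ^ 104 = 148
byte 1:  83 ^ 101 =  54
byte 2: 246 ^  97 = 151
byte 3:  56 ^ 100 =  92
byte 4:  77 ^ 101 =  40
byte 5: 142 ^ 114 = 252
byte 6:  45 ^  32 =  13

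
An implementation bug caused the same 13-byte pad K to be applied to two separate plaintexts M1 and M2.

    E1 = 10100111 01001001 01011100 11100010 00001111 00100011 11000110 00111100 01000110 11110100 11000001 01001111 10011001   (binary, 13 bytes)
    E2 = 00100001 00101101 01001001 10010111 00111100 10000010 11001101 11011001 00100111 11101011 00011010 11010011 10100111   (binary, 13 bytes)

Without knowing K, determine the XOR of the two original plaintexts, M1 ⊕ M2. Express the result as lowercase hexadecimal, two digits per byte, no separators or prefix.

E1 ⊕ E2 = (M1 ⊕ K) ⊕ (M2 ⊕ K) = M1 ⊕ M2 — the shared key cancels under XOR.
167 XOR  33 = 134
 73 XOR  45 = 100
 92 XOR  73 =  21
226 XOR 151 = 117
 15 XOR  60 =  51
 35 XOR 130 = 161
198 XOR 205 =  11
 60 XOR 217 = 229
 70 XOR  39 =  97
244 XOR 235 =  31
193 XOR  26 = 219
 79 XOR 211 = 156
153 XOR 167 =  62

8664157533a10be5611fdb9c3e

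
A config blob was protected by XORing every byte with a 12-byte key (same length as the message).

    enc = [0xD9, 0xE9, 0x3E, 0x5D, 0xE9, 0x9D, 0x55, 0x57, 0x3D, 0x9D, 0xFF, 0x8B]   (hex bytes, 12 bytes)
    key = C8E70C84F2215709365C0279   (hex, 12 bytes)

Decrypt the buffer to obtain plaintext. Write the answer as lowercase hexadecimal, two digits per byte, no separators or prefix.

XOR is its own inverse, so applying the key byte-wise gives the result directly.
217 ⊕ 200 =  17
233 ⊕ 231 =  14
 62 ⊕  12 =  50
 93 ⊕ 132 = 217
233 ⊕ 242 =  27
157 ⊕  33 = 188
 85 ⊕  87 =   2
 87 ⊕   9 =  94
 61 ⊕  54 =  11
157 ⊕  92 = 193
255 ⊕   2 = 253
139 ⊕ 121 = 242

110e32d91bbc025e0bc1fdf2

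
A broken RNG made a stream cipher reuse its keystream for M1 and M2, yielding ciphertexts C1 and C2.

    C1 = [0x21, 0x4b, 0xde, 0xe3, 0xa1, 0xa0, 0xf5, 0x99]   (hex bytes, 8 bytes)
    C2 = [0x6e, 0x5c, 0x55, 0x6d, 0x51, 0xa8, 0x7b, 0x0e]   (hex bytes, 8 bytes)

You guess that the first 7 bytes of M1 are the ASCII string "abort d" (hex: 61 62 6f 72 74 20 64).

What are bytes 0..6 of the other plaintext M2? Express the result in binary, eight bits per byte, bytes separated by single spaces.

00101110 01110101 11100100 11111100 10000100 00101000 11101010

First, C1 ⊕ C2 = (M1 ⊕ K) ⊕ (M2 ⊕ K) = M1 ⊕ M2, so the key drops out. Then M2 = (M1 ⊕ M2) ⊕ M1 over the first 7 bytes.
byte 0: (21 XOR 6e) XOR 61 = 4f XOR 61 = 2e
byte 1: (4b XOR 5c) XOR 62 = 17 XOR 62 = 75
byte 2: (de XOR 55) XOR 6f = 8b XOR 6f = e4
byte 3: (e3 XOR 6d) XOR 72 = 8e XOR 72 = fc
byte 4: (a1 XOR 51) XOR 74 = f0 XOR 74 = 84
byte 5: (a0 XOR a8) XOR 20 = 08 XOR 20 = 28
byte 6: (f5 XOR 7b) XOR 64 = 8e XOR 64 = ea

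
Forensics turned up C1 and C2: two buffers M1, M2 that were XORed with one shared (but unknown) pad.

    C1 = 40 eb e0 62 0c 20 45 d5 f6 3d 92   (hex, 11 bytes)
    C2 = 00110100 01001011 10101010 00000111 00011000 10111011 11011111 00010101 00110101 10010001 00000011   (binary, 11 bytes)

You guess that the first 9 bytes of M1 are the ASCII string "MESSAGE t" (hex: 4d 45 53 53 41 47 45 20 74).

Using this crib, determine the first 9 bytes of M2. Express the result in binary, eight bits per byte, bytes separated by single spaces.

00111001 11100101 00011001 00110110 01010101 11011100 11011111 11100000 10110111

First, C1 ⊕ C2 = (M1 ⊕ K) ⊕ (M2 ⊕ K) = M1 ⊕ M2, so the key drops out. Then M2 = (M1 ⊕ M2) ⊕ M1 over the first 9 bytes.
byte 0: (40 xor 34) xor 4d = 74 xor 4d = 39
byte 1: (eb xor 4b) xor 45 = a0 xor 45 = e5
byte 2: (e0 xor aa) xor 53 = 4a xor 53 = 19
byte 3: (62 xor 07) xor 53 = 65 xor 53 = 36
byte 4: (0c xor 18) xor 41 = 14 xor 41 = 55
byte 5: (20 xor bb) xor 47 = 9b xor 47 = dc
byte 6: (45 xor df) xor 45 = 9a xor 45 = df
byte 7: (d5 xor 15) xor 20 = c0 xor 20 = e0
byte 8: (f6 xor 35) xor 74 = c3 xor 74 = b7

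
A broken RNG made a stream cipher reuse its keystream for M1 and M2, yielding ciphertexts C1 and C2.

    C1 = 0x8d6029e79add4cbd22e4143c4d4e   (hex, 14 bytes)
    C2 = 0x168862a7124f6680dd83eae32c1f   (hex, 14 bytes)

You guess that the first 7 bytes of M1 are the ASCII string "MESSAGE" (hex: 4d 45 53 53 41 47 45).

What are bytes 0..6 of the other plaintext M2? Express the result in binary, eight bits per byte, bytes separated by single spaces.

11010110 10101101 00011000 00010011 11001001 11010101 01101111

First, C1 ⊕ C2 = (M1 ⊕ K) ⊕ (M2 ⊕ K) = M1 ⊕ M2, so the key drops out. Then M2 = (M1 ⊕ M2) ⊕ M1 over the first 7 bytes.
byte 0: (8d ⊕ 16) ⊕ 4d = 9b ⊕ 4d = d6
byte 1: (60 ⊕ 88) ⊕ 45 = e8 ⊕ 45 = ad
byte 2: (29 ⊕ 62) ⊕ 53 = 4b ⊕ 53 = 18
byte 3: (e7 ⊕ a7) ⊕ 53 = 40 ⊕ 53 = 13
byte 4: (9a ⊕ 12) ⊕ 41 = 88 ⊕ 41 = c9
byte 5: (dd ⊕ 4f) ⊕ 47 = 92 ⊕ 47 = d5
byte 6: (4c ⊕ 66) ⊕ 45 = 2a ⊕ 45 = 6f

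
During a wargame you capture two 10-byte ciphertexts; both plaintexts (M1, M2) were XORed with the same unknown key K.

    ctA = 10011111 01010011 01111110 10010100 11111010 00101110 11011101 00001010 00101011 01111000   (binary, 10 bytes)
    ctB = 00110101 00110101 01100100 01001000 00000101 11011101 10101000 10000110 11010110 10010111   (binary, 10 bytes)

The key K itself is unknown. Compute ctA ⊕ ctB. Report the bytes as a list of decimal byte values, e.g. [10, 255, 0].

[170, 102, 26, 220, 255, 243, 117, 140, 253, 239]

ctA ⊕ ctB = (M1 ⊕ K) ⊕ (M2 ⊕ K) = M1 ⊕ M2 — the shared key cancels under XOR.
byte 0: 9f xor 35 = aa
byte 1: 53 xor 35 = 66
byte 2: 7e xor 64 = 1a
byte 3: 94 xor 48 = dc
byte 4: fa xor 05 = ff
byte 5: 2e xor dd = f3
byte 6: dd xor a8 = 75
byte 7: 0a xor 86 = 8c
byte 8: 2b xor d6 = fd
byte 9: 78 xor 97 = ef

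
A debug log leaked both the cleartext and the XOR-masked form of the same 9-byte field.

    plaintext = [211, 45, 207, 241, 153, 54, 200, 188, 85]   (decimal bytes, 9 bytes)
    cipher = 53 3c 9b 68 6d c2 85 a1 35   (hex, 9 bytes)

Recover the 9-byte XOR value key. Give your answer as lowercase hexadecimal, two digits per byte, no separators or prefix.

Since cipher = plaintext ⊕ key, XORing both sides with plaintext gives key = plaintext ⊕ cipher.
11010011 xor 01010011 = 10000000
00101101 xor 00111100 = 00010001
11001111 xor 10011011 = 01010100
11110001 xor 01101000 = 10011001
10011001 xor 01101101 = 11110100
00110110 xor 11000010 = 11110100
11001000 xor 10000101 = 01001101
10111100 xor 10100001 = 00011101
01010101 xor 00110101 = 01100000

80115499f4f44d1d60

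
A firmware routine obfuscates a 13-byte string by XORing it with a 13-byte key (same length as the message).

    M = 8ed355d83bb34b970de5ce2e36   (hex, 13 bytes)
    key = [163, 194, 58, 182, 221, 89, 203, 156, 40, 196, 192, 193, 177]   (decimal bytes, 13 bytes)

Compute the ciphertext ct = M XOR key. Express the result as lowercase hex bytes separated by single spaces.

XOR is its own inverse, so applying the key byte-wise gives the result directly.
10001110 ^ 10100011 = 00101101
11010011 ^ 11000010 = 00010001
01010101 ^ 00111010 = 01101111
11011000 ^ 10110110 = 01101110
00111011 ^ 11011101 = 11100110
10110011 ^ 01011001 = 11101010
01001011 ^ 11001011 = 10000000
10010111 ^ 10011100 = 00001011
00001101 ^ 00101000 = 00100101
11100101 ^ 11000100 = 00100001
11001110 ^ 11000000 = 00001110
00101110 ^ 11000001 = 11101111
00110110 ^ 10110001 = 10000111

2d 11 6f 6e e6 ea 80 0b 25 21 0e ef 87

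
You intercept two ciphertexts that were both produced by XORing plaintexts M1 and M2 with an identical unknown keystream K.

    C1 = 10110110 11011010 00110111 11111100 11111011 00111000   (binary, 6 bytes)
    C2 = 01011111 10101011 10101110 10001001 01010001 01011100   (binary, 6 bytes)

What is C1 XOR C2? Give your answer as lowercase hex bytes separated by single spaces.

e9 71 99 75 aa 64

C1 ⊕ C2 = (M1 ⊕ K) ⊕ (M2 ⊕ K) = M1 ⊕ M2 — the shared key cancels under XOR.
b6 ⊕ 5f = e9
da ⊕ ab = 71
37 ⊕ ae = 99
fc ⊕ 89 = 75
fb ⊕ 51 = aa
38 ⊕ 5c = 64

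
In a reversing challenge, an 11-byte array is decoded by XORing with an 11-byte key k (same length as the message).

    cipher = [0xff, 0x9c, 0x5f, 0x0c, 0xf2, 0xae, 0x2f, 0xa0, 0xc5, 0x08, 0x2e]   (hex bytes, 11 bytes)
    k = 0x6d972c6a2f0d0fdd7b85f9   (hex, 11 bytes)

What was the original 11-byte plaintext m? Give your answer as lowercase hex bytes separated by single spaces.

XOR is its own inverse, so applying the key byte-wise gives the result directly.
ff XOR 6d = 92
9c XOR 97 = 0b
5f XOR 2c = 73
0c XOR 6a = 66
f2 XOR 2f = dd
ae XOR 0d = a3
2f XOR 0f = 20
a0 XOR dd = 7d
c5 XOR 7b = be
08 XOR 85 = 8d
2e XOR f9 = d7

92 0b 73 66 dd a3 20 7d be 8d d7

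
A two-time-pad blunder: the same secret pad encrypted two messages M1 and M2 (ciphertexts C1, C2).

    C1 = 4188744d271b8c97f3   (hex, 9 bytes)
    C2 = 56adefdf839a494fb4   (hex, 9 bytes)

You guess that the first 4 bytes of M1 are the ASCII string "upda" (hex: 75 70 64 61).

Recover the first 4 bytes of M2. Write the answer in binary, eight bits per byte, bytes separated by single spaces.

First, C1 ⊕ C2 = (M1 ⊕ K) ⊕ (M2 ⊕ K) = M1 ⊕ M2, so the key drops out. Then M2 = (M1 ⊕ M2) ⊕ M1 over the first 4 bytes.
byte 0: (41 xor 56) xor 75 = 17 xor 75 = 62
byte 1: (88 xor ad) xor 70 = 25 xor 70 = 55
byte 2: (74 xor ef) xor 64 = 9b xor 64 = ff
byte 3: (4d xor df) xor 61 = 92 xor 61 = f3

01100010 01010101 11111111 11110011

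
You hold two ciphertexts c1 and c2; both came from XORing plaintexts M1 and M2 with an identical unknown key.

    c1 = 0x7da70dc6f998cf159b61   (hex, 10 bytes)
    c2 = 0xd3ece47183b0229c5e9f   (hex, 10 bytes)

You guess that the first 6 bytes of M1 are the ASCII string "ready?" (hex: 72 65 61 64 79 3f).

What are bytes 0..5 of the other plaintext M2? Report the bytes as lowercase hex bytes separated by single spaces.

First, c1 ⊕ c2 = (M1 ⊕ K) ⊕ (M2 ⊕ K) = M1 ⊕ M2, so the key drops out. Then M2 = (M1 ⊕ M2) ⊕ M1 over the first 6 bytes.
byte 0: (7d ^ d3) ^ 72 = ae ^ 72 = dc
byte 1: (a7 ^ ec) ^ 65 = 4b ^ 65 = 2e
byte 2: (0d ^ e4) ^ 61 = e9 ^ 61 = 88
byte 3: (c6 ^ 71) ^ 64 = b7 ^ 64 = d3
byte 4: (f9 ^ 83) ^ 79 = 7a ^ 79 = 03
byte 5: (98 ^ b0) ^ 3f = 28 ^ 3f = 17

dc 2e 88 d3 03 17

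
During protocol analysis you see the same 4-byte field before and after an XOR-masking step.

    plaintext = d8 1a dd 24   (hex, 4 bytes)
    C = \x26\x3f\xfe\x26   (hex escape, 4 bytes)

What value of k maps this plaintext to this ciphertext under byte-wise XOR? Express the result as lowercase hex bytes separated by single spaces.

fe 25 23 02

Since C = plaintext ⊕ k, XORing both sides with plaintext gives k = plaintext ⊕ C.
d8 XOR 26 = fe
1a XOR 3f = 25
dd XOR fe = 23
24 XOR 26 = 02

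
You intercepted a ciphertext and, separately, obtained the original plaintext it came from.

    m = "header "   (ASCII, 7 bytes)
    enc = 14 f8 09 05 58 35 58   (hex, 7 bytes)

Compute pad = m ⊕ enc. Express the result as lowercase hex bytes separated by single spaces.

7c 9d 68 61 3d 47 78

Since enc = m ⊕ pad, XORing both sides with m gives pad = m ⊕ enc.
68 ^ 14 = 7c
65 ^ f8 = 9d
61 ^ 09 = 68
64 ^ 05 = 61
65 ^ 58 = 3d
72 ^ 35 = 47
20 ^ 58 = 78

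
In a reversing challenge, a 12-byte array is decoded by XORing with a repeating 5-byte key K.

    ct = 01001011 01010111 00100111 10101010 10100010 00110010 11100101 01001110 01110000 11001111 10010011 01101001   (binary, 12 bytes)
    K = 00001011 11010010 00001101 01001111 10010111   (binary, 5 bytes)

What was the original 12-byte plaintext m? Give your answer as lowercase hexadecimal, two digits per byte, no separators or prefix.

40852ae5353937433f5898bb

The 5-byte key repeats, so the effective keystream is 0b d2 0d 4f 97 0b d2 0d 4f 97 0b d2.
byte 0: 4b ^ 0b = 40
byte 1: 57 ^ d2 = 85
byte 2: 27 ^ 0d = 2a
byte 3: aa ^ 4f = e5
byte 4: a2 ^ 97 = 35
byte 5: 32 ^ 0b = 39
byte 6: e5 ^ d2 = 37
byte 7: 4e ^ 0d = 43
byte 8: 70 ^ 4f = 3f
byte 9: cf ^ 97 = 58
byte 10: 93 ^ 0b = 98
byte 11: 69 ^ d2 = bb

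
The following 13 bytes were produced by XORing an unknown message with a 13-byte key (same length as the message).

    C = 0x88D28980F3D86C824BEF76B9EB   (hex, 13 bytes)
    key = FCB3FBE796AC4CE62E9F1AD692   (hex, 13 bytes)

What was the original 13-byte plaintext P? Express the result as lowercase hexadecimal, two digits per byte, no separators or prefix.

746172676574206465706c6f79

XOR is its own inverse, so applying the key byte-wise gives the result directly.
byte 0: 10001000 xor 11111100 = 01110100
byte 1: 11010010 xor 10110011 = 01100001
byte 2: 10001001 xor 11111011 = 01110010
byte 3: 10000000 xor 11100111 = 01100111
byte 4: 11110011 xor 10010110 = 01100101
byte 5: 11011000 xor 10101100 = 01110100
byte 6: 01101100 xor 01001100 = 00100000
byte 7: 10000010 xor 11100110 = 01100100
byte 8: 01001011 xor 00101110 = 01100101
byte 9: 11101111 xor 10011111 = 01110000
byte 10: 01110110 xor 00011010 = 01101100
byte 11: 10111001 xor 11010110 = 01101111
byte 12: 11101011 xor 10010010 = 01111001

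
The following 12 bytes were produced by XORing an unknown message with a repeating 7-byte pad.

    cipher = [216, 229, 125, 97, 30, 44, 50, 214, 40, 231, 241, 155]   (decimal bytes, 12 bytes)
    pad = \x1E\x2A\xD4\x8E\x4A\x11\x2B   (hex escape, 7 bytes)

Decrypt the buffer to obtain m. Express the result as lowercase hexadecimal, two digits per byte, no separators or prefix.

c6cfa9ef543d19c802337fd1

The 7-byte key repeats, so the effective keystream is 1e 2a d4 8e 4a 11 2b 1e 2a d4 8e 4a.
byte 0: d8 ^ 1e = c6
byte 1: e5 ^ 2a = cf
byte 2: 7d ^ d4 = a9
byte 3: 61 ^ 8e = ef
byte 4: 1e ^ 4a = 54
byte 5: 2c ^ 11 = 3d
byte 6: 32 ^ 2b = 19
byte 7: d6 ^ 1e = c8
byte 8: 28 ^ 2a = 02
byte 9: e7 ^ d4 = 33
byte 10: f1 ^ 8e = 7f
byte 11: 9b ^ 4a = d1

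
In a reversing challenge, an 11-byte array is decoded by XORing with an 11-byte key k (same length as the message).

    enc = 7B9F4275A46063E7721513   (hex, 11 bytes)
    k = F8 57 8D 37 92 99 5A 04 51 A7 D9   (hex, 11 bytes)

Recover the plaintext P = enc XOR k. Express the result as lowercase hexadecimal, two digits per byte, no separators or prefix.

XOR is its own inverse, so applying the key byte-wise gives the result directly.
7b XOR f8 = 83
9f XOR 57 = c8
42 XOR 8d = cf
75 XOR 37 = 42
a4 XOR 92 = 36
60 XOR 99 = f9
63 XOR 5a = 39
e7 XOR 04 = e3
72 XOR 51 = 23
15 XOR a7 = b2
13 XOR d9 = ca

83c8cf4236f939e323b2ca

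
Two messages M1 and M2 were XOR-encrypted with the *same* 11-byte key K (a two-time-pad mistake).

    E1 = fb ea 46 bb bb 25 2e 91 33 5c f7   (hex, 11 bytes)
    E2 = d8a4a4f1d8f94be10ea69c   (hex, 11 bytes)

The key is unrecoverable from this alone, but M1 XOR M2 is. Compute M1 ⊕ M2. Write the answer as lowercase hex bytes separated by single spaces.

23 4e e2 4a 63 dc 65 70 3d fa 6b

E1 ⊕ E2 = (M1 ⊕ K) ⊕ (M2 ⊕ K) = M1 ⊕ M2 — the shared key cancels under XOR.
byte 0: fb ⊕ d8 = 23
byte 1: ea ⊕ a4 = 4e
byte 2: 46 ⊕ a4 = e2
byte 3: bb ⊕ f1 = 4a
byte 4: bb ⊕ d8 = 63
byte 5: 25 ⊕ f9 = dc
byte 6: 2e ⊕ 4b = 65
byte 7: 91 ⊕ e1 = 70
byte 8: 33 ⊕ 0e = 3d
byte 9: 5c ⊕ a6 = fa
byte 10: f7 ⊕ 9c = 6b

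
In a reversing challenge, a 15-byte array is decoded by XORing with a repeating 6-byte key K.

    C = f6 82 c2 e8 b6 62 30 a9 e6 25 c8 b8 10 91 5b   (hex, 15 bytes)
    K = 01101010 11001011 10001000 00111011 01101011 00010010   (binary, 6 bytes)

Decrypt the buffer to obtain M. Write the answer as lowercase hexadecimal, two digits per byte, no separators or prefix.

9c494ad3dd705a626e1ea3aa7a5ad3

The 6-byte key repeats, so the effective keystream is 6a cb 88 3b 6b 12 6a cb 88 3b 6b 12 6a cb 88.
byte 0: f6 xor 6a = 9c
byte 1: 82 xor cb = 49
byte 2: c2 xor 88 = 4a
byte 3: e8 xor 3b = d3
byte 4: b6 xor 6b = dd
byte 5: 62 xor 12 = 70
byte 6: 30 xor 6a = 5a
byte 7: a9 xor cb = 62
byte 8: e6 xor 88 = 6e
byte 9: 25 xor 3b = 1e
byte 10: c8 xor 6b = a3
byte 11: b8 xor 12 = aa
byte 12: 10 xor 6a = 7a
byte 13: 91 xor cb = 5a
byte 14: 5b xor 88 = d3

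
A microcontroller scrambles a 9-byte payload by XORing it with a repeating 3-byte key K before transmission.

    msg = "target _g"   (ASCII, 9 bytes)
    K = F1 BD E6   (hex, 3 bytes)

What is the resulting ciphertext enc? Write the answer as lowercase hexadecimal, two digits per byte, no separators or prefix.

85dc9496d892d1e281

The 3-byte key repeats, so the effective keystream is f1 bd e6 f1 bd e6 f1 bd e6.
byte 0: 74 ^ f1 = 85
byte 1: 61 ^ bd = dc
byte 2: 72 ^ e6 = 94
byte 3: 67 ^ f1 = 96
byte 4: 65 ^ bd = d8
byte 5: 74 ^ e6 = 92
byte 6: 20 ^ f1 = d1
byte 7: 5f ^ bd = e2
byte 8: 67 ^ e6 = 81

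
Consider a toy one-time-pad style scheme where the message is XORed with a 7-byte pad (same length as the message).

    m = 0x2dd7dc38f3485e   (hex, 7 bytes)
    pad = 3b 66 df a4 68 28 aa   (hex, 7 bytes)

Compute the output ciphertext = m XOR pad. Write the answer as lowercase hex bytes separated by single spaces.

XOR is its own inverse, so applying the key byte-wise gives the result directly.
2d ^ 3b = 16
d7 ^ 66 = b1
dc ^ df = 03
38 ^ a4 = 9c
f3 ^ 68 = 9b
48 ^ 28 = 60
5e ^ aa = f4

16 b1 03 9c 9b 60 f4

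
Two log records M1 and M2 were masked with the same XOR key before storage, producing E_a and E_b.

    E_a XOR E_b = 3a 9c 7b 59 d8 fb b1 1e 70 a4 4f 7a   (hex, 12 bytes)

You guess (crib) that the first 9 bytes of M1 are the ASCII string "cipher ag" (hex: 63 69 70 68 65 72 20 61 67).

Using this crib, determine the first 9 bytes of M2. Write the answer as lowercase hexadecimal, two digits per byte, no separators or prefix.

Since E_a ⊕ E_b = M1 ⊕ M2, XORing with the guessed M1 bytes yields the corresponding M2 bytes: M2 = (E_a ⊕ E_b) ⊕ M1.
 58 xor  99 =  89
156 xor 105 = 245
123 xor 112 =  11
 89 xor 104 =  49
216 xor 101 = 189
251 xor 114 = 137
177 xor  32 = 145
 30 xor  97 = 127
112 xor 103 =  23

59f50b31bd89917f17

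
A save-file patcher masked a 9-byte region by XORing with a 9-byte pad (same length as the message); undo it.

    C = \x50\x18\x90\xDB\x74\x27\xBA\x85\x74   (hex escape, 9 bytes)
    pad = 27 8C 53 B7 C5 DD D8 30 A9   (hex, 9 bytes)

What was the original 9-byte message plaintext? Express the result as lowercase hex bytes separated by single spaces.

77 94 c3 6c b1 fa 62 b5 dd

XOR is its own inverse, so applying the key byte-wise gives the result directly.
50 ^ 27 = 77
18 ^ 8c = 94
90 ^ 53 = c3
db ^ b7 = 6c
74 ^ c5 = b1
27 ^ dd = fa
ba ^ d8 = 62
85 ^ 30 = b5
74 ^ a9 = dd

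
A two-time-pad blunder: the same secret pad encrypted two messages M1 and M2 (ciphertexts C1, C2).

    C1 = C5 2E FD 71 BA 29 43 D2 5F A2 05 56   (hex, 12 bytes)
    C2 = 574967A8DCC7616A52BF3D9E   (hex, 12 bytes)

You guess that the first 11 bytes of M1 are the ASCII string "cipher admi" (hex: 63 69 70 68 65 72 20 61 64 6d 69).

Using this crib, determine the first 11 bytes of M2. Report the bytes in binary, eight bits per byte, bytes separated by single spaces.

11110001 00001110 11101010 10110001 00000011 10011100 00000010 11011001 01101001 01110000 01010001

First, C1 ⊕ C2 = (M1 ⊕ K) ⊕ (M2 ⊕ K) = M1 ⊕ M2, so the key drops out. Then M2 = (M1 ⊕ M2) ⊕ M1 over the first 11 bytes.
byte 0: (c5 XOR 57) XOR 63 = 92 XOR 63 = f1
byte 1: (2e XOR 49) XOR 69 = 67 XOR 69 = 0e
byte 2: (fd XOR 67) XOR 70 = 9a XOR 70 = ea
byte 3: (71 XOR a8) XOR 68 = d9 XOR 68 = b1
byte 4: (ba XOR dc) XOR 65 = 66 XOR 65 = 03
byte 5: (29 XOR c7) XOR 72 = ee XOR 72 = 9c
byte 6: (43 XOR 61) XOR 20 = 22 XOR 20 = 02
byte 7: (d2 XOR 6a) XOR 61 = b8 XOR 61 = d9
byte 8: (5f XOR 52) XOR 64 = 0d XOR 64 = 69
byte 9: (a2 XOR bf) XOR 6d = 1d XOR 6d = 70
byte 10: (05 XOR 3d) XOR 69 = 38 XOR 69 = 51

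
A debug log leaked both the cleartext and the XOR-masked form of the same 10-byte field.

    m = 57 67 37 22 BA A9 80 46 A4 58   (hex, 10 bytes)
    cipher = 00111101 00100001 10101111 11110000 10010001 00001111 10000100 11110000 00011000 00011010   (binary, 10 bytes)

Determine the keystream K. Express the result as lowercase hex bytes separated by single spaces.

Since cipher = m ⊕ K, XORing both sides with m gives K = m ⊕ cipher.
byte 0: 57 xor 3d = 6a
byte 1: 67 xor 21 = 46
byte 2: 37 xor af = 98
byte 3: 22 xor f0 = d2
byte 4: ba xor 91 = 2b
byte 5: a9 xor 0f = a6
byte 6: 80 xor 84 = 04
byte 7: 46 xor f0 = b6
byte 8: a4 xor 18 = bc
byte 9: 58 xor 1a = 42

6a 46 98 d2 2b a6 04 b6 bc 42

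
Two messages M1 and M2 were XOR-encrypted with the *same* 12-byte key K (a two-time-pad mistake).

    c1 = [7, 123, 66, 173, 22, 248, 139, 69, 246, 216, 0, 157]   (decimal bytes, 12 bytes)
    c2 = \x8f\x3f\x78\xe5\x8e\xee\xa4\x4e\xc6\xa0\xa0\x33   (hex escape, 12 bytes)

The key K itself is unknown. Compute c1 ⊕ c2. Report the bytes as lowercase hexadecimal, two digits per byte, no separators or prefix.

c1 ⊕ c2 = (M1 ⊕ K) ⊕ (M2 ⊕ K) = M1 ⊕ M2 — the shared key cancels under XOR.
byte 0:   7 ⊕ 143 = 136
byte 1: 123 ⊕  63 =  68
byte 2:  66 ⊕ 120 =  58
byte 3: 173 ⊕ 229 =  72
byte 4:  22 ⊕ 142 = 152
byte 5: 248 ⊕ 238 =  22
byte 6: 139 ⊕ 164 =  47
byte 7:  69 ⊕  78 =  11
byte 8: 246 ⊕ 198 =  48
byte 9: 216 ⊕ 160 = 120
byte 10:   0 ⊕ 160 = 160
byte 11: 157 ⊕  51 = 174

88443a4898162f0b3078a0ae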